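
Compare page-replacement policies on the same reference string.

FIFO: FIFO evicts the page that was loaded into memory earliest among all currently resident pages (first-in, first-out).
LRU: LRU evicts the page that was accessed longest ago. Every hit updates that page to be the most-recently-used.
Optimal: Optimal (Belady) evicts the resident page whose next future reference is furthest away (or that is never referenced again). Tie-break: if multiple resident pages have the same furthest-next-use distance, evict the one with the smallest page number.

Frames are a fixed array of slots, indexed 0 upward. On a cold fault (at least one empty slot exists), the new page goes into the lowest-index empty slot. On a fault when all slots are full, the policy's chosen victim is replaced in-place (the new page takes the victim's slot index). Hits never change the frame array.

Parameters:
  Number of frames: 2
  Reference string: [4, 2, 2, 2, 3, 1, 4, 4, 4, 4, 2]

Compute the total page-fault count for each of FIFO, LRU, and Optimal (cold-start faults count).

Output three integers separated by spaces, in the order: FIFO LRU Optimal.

--- FIFO ---
  step 0: ref 4 -> FAULT, frames=[4,-] (faults so far: 1)
  step 1: ref 2 -> FAULT, frames=[4,2] (faults so far: 2)
  step 2: ref 2 -> HIT, frames=[4,2] (faults so far: 2)
  step 3: ref 2 -> HIT, frames=[4,2] (faults so far: 2)
  step 4: ref 3 -> FAULT, evict 4, frames=[3,2] (faults so far: 3)
  step 5: ref 1 -> FAULT, evict 2, frames=[3,1] (faults so far: 4)
  step 6: ref 4 -> FAULT, evict 3, frames=[4,1] (faults so far: 5)
  step 7: ref 4 -> HIT, frames=[4,1] (faults so far: 5)
  step 8: ref 4 -> HIT, frames=[4,1] (faults so far: 5)
  step 9: ref 4 -> HIT, frames=[4,1] (faults so far: 5)
  step 10: ref 2 -> FAULT, evict 1, frames=[4,2] (faults so far: 6)
  FIFO total faults: 6
--- LRU ---
  step 0: ref 4 -> FAULT, frames=[4,-] (faults so far: 1)
  step 1: ref 2 -> FAULT, frames=[4,2] (faults so far: 2)
  step 2: ref 2 -> HIT, frames=[4,2] (faults so far: 2)
  step 3: ref 2 -> HIT, frames=[4,2] (faults so far: 2)
  step 4: ref 3 -> FAULT, evict 4, frames=[3,2] (faults so far: 3)
  step 5: ref 1 -> FAULT, evict 2, frames=[3,1] (faults so far: 4)
  step 6: ref 4 -> FAULT, evict 3, frames=[4,1] (faults so far: 5)
  step 7: ref 4 -> HIT, frames=[4,1] (faults so far: 5)
  step 8: ref 4 -> HIT, frames=[4,1] (faults so far: 5)
  step 9: ref 4 -> HIT, frames=[4,1] (faults so far: 5)
  step 10: ref 2 -> FAULT, evict 1, frames=[4,2] (faults so far: 6)
  LRU total faults: 6
--- Optimal ---
  step 0: ref 4 -> FAULT, frames=[4,-] (faults so far: 1)
  step 1: ref 2 -> FAULT, frames=[4,2] (faults so far: 2)
  step 2: ref 2 -> HIT, frames=[4,2] (faults so far: 2)
  step 3: ref 2 -> HIT, frames=[4,2] (faults so far: 2)
  step 4: ref 3 -> FAULT, evict 2, frames=[4,3] (faults so far: 3)
  step 5: ref 1 -> FAULT, evict 3, frames=[4,1] (faults so far: 4)
  step 6: ref 4 -> HIT, frames=[4,1] (faults so far: 4)
  step 7: ref 4 -> HIT, frames=[4,1] (faults so far: 4)
  step 8: ref 4 -> HIT, frames=[4,1] (faults so far: 4)
  step 9: ref 4 -> HIT, frames=[4,1] (faults so far: 4)
  step 10: ref 2 -> FAULT, evict 1, frames=[4,2] (faults so far: 5)
  Optimal total faults: 5

Answer: 6 6 5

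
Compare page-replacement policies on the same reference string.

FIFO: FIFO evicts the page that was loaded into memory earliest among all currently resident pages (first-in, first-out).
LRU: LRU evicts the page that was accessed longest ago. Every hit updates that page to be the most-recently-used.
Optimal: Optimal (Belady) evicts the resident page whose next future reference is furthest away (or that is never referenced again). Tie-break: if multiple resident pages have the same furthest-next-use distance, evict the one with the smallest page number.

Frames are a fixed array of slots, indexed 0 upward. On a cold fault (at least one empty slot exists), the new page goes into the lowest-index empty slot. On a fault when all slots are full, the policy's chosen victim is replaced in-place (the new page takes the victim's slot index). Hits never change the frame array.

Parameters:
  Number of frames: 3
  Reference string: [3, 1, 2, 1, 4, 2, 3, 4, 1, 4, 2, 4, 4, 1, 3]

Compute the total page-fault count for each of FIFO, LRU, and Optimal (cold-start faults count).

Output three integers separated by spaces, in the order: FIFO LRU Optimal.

--- FIFO ---
  step 0: ref 3 -> FAULT, frames=[3,-,-] (faults so far: 1)
  step 1: ref 1 -> FAULT, frames=[3,1,-] (faults so far: 2)
  step 2: ref 2 -> FAULT, frames=[3,1,2] (faults so far: 3)
  step 3: ref 1 -> HIT, frames=[3,1,2] (faults so far: 3)
  step 4: ref 4 -> FAULT, evict 3, frames=[4,1,2] (faults so far: 4)
  step 5: ref 2 -> HIT, frames=[4,1,2] (faults so far: 4)
  step 6: ref 3 -> FAULT, evict 1, frames=[4,3,2] (faults so far: 5)
  step 7: ref 4 -> HIT, frames=[4,3,2] (faults so far: 5)
  step 8: ref 1 -> FAULT, evict 2, frames=[4,3,1] (faults so far: 6)
  step 9: ref 4 -> HIT, frames=[4,3,1] (faults so far: 6)
  step 10: ref 2 -> FAULT, evict 4, frames=[2,3,1] (faults so far: 7)
  step 11: ref 4 -> FAULT, evict 3, frames=[2,4,1] (faults so far: 8)
  step 12: ref 4 -> HIT, frames=[2,4,1] (faults so far: 8)
  step 13: ref 1 -> HIT, frames=[2,4,1] (faults so far: 8)
  step 14: ref 3 -> FAULT, evict 1, frames=[2,4,3] (faults so far: 9)
  FIFO total faults: 9
--- LRU ---
  step 0: ref 3 -> FAULT, frames=[3,-,-] (faults so far: 1)
  step 1: ref 1 -> FAULT, frames=[3,1,-] (faults so far: 2)
  step 2: ref 2 -> FAULT, frames=[3,1,2] (faults so far: 3)
  step 3: ref 1 -> HIT, frames=[3,1,2] (faults so far: 3)
  step 4: ref 4 -> FAULT, evict 3, frames=[4,1,2] (faults so far: 4)
  step 5: ref 2 -> HIT, frames=[4,1,2] (faults so far: 4)
  step 6: ref 3 -> FAULT, evict 1, frames=[4,3,2] (faults so far: 5)
  step 7: ref 4 -> HIT, frames=[4,3,2] (faults so far: 5)
  step 8: ref 1 -> FAULT, evict 2, frames=[4,3,1] (faults so far: 6)
  step 9: ref 4 -> HIT, frames=[4,3,1] (faults so far: 6)
  step 10: ref 2 -> FAULT, evict 3, frames=[4,2,1] (faults so far: 7)
  step 11: ref 4 -> HIT, frames=[4,2,1] (faults so far: 7)
  step 12: ref 4 -> HIT, frames=[4,2,1] (faults so far: 7)
  step 13: ref 1 -> HIT, frames=[4,2,1] (faults so far: 7)
  step 14: ref 3 -> FAULT, evict 2, frames=[4,3,1] (faults so far: 8)
  LRU total faults: 8
--- Optimal ---
  step 0: ref 3 -> FAULT, frames=[3,-,-] (faults so far: 1)
  step 1: ref 1 -> FAULT, frames=[3,1,-] (faults so far: 2)
  step 2: ref 2 -> FAULT, frames=[3,1,2] (faults so far: 3)
  step 3: ref 1 -> HIT, frames=[3,1,2] (faults so far: 3)
  step 4: ref 4 -> FAULT, evict 1, frames=[3,4,2] (faults so far: 4)
  step 5: ref 2 -> HIT, frames=[3,4,2] (faults so far: 4)
  step 6: ref 3 -> HIT, frames=[3,4,2] (faults so far: 4)
  step 7: ref 4 -> HIT, frames=[3,4,2] (faults so far: 4)
  step 8: ref 1 -> FAULT, evict 3, frames=[1,4,2] (faults so far: 5)
  step 9: ref 4 -> HIT, frames=[1,4,2] (faults so far: 5)
  step 10: ref 2 -> HIT, frames=[1,4,2] (faults so far: 5)
  step 11: ref 4 -> HIT, frames=[1,4,2] (faults so far: 5)
  step 12: ref 4 -> HIT, frames=[1,4,2] (faults so far: 5)
  step 13: ref 1 -> HIT, frames=[1,4,2] (faults so far: 5)
  step 14: ref 3 -> FAULT, evict 1, frames=[3,4,2] (faults so far: 6)
  Optimal total faults: 6

Answer: 9 8 6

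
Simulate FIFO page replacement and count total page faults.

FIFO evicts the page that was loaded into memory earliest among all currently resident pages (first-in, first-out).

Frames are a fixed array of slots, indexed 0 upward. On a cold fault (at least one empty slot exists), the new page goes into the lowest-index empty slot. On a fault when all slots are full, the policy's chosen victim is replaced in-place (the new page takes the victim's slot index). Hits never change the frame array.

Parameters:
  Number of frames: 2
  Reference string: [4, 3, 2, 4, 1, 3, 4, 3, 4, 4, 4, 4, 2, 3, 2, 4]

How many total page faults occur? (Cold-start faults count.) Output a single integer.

Step 0: ref 4 → FAULT, frames=[4,-]
Step 1: ref 3 → FAULT, frames=[4,3]
Step 2: ref 2 → FAULT (evict 4), frames=[2,3]
Step 3: ref 4 → FAULT (evict 3), frames=[2,4]
Step 4: ref 1 → FAULT (evict 2), frames=[1,4]
Step 5: ref 3 → FAULT (evict 4), frames=[1,3]
Step 6: ref 4 → FAULT (evict 1), frames=[4,3]
Step 7: ref 3 → HIT, frames=[4,3]
Step 8: ref 4 → HIT, frames=[4,3]
Step 9: ref 4 → HIT, frames=[4,3]
Step 10: ref 4 → HIT, frames=[4,3]
Step 11: ref 4 → HIT, frames=[4,3]
Step 12: ref 2 → FAULT (evict 3), frames=[4,2]
Step 13: ref 3 → FAULT (evict 4), frames=[3,2]
Step 14: ref 2 → HIT, frames=[3,2]
Step 15: ref 4 → FAULT (evict 2), frames=[3,4]
Total faults: 10

Answer: 10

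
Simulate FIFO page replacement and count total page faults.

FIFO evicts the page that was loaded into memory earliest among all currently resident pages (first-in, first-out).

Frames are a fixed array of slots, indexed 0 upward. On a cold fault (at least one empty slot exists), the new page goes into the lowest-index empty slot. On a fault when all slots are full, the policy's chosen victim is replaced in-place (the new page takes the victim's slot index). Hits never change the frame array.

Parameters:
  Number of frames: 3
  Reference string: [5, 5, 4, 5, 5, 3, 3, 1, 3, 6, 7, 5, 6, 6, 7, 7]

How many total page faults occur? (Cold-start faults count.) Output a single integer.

Answer: 7

Derivation:
Step 0: ref 5 → FAULT, frames=[5,-,-]
Step 1: ref 5 → HIT, frames=[5,-,-]
Step 2: ref 4 → FAULT, frames=[5,4,-]
Step 3: ref 5 → HIT, frames=[5,4,-]
Step 4: ref 5 → HIT, frames=[5,4,-]
Step 5: ref 3 → FAULT, frames=[5,4,3]
Step 6: ref 3 → HIT, frames=[5,4,3]
Step 7: ref 1 → FAULT (evict 5), frames=[1,4,3]
Step 8: ref 3 → HIT, frames=[1,4,3]
Step 9: ref 6 → FAULT (evict 4), frames=[1,6,3]
Step 10: ref 7 → FAULT (evict 3), frames=[1,6,7]
Step 11: ref 5 → FAULT (evict 1), frames=[5,6,7]
Step 12: ref 6 → HIT, frames=[5,6,7]
Step 13: ref 6 → HIT, frames=[5,6,7]
Step 14: ref 7 → HIT, frames=[5,6,7]
Step 15: ref 7 → HIT, frames=[5,6,7]
Total faults: 7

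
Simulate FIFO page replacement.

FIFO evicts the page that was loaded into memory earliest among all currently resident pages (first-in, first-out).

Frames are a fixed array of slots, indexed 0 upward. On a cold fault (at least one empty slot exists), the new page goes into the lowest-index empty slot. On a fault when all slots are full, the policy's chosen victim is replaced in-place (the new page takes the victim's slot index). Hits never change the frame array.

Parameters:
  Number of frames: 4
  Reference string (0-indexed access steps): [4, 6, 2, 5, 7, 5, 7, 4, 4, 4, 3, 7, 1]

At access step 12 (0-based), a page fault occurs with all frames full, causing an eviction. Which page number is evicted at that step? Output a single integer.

Step 0: ref 4 -> FAULT, frames=[4,-,-,-]
Step 1: ref 6 -> FAULT, frames=[4,6,-,-]
Step 2: ref 2 -> FAULT, frames=[4,6,2,-]
Step 3: ref 5 -> FAULT, frames=[4,6,2,5]
Step 4: ref 7 -> FAULT, evict 4, frames=[7,6,2,5]
Step 5: ref 5 -> HIT, frames=[7,6,2,5]
Step 6: ref 7 -> HIT, frames=[7,6,2,5]
Step 7: ref 4 -> FAULT, evict 6, frames=[7,4,2,5]
Step 8: ref 4 -> HIT, frames=[7,4,2,5]
Step 9: ref 4 -> HIT, frames=[7,4,2,5]
Step 10: ref 3 -> FAULT, evict 2, frames=[7,4,3,5]
Step 11: ref 7 -> HIT, frames=[7,4,3,5]
Step 12: ref 1 -> FAULT, evict 5, frames=[7,4,3,1]
At step 12: evicted page 5

Answer: 5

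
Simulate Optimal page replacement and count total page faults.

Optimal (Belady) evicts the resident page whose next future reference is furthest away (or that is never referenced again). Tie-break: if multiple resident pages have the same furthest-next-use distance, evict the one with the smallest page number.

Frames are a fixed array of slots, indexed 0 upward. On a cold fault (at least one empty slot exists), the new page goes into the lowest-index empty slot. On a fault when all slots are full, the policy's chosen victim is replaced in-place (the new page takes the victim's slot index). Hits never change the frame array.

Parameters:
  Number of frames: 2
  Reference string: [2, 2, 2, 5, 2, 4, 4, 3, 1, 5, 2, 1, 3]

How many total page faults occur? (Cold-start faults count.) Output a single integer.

Step 0: ref 2 → FAULT, frames=[2,-]
Step 1: ref 2 → HIT, frames=[2,-]
Step 2: ref 2 → HIT, frames=[2,-]
Step 3: ref 5 → FAULT, frames=[2,5]
Step 4: ref 2 → HIT, frames=[2,5]
Step 5: ref 4 → FAULT (evict 2), frames=[4,5]
Step 6: ref 4 → HIT, frames=[4,5]
Step 7: ref 3 → FAULT (evict 4), frames=[3,5]
Step 8: ref 1 → FAULT (evict 3), frames=[1,5]
Step 9: ref 5 → HIT, frames=[1,5]
Step 10: ref 2 → FAULT (evict 5), frames=[1,2]
Step 11: ref 1 → HIT, frames=[1,2]
Step 12: ref 3 → FAULT (evict 1), frames=[3,2]
Total faults: 7

Answer: 7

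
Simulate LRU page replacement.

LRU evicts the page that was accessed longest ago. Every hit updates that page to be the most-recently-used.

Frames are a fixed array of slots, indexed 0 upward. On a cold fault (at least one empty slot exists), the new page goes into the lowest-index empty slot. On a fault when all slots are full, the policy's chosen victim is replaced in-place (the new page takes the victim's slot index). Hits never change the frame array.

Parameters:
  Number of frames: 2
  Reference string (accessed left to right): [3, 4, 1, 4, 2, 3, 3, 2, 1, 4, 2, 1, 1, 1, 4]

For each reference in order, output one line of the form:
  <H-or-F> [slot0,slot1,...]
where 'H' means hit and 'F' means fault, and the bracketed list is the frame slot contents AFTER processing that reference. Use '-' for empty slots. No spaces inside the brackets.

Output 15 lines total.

F [3,-]
F [3,4]
F [1,4]
H [1,4]
F [2,4]
F [2,3]
H [2,3]
H [2,3]
F [2,1]
F [4,1]
F [4,2]
F [1,2]
H [1,2]
H [1,2]
F [1,4]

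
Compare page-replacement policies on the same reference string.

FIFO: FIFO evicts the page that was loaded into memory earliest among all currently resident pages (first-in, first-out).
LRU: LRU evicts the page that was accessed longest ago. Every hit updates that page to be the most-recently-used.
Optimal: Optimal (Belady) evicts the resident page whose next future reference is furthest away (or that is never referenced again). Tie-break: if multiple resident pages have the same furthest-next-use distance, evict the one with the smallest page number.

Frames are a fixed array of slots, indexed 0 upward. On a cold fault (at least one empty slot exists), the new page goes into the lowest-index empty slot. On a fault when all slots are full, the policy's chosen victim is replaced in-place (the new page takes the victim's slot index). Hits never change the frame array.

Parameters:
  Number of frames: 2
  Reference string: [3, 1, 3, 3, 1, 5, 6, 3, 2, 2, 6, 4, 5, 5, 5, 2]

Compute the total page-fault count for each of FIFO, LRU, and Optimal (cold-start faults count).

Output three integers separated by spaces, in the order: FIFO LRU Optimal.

Answer: 10 10 7

Derivation:
--- FIFO ---
  step 0: ref 3 -> FAULT, frames=[3,-] (faults so far: 1)
  step 1: ref 1 -> FAULT, frames=[3,1] (faults so far: 2)
  step 2: ref 3 -> HIT, frames=[3,1] (faults so far: 2)
  step 3: ref 3 -> HIT, frames=[3,1] (faults so far: 2)
  step 4: ref 1 -> HIT, frames=[3,1] (faults so far: 2)
  step 5: ref 5 -> FAULT, evict 3, frames=[5,1] (faults so far: 3)
  step 6: ref 6 -> FAULT, evict 1, frames=[5,6] (faults so far: 4)
  step 7: ref 3 -> FAULT, evict 5, frames=[3,6] (faults so far: 5)
  step 8: ref 2 -> FAULT, evict 6, frames=[3,2] (faults so far: 6)
  step 9: ref 2 -> HIT, frames=[3,2] (faults so far: 6)
  step 10: ref 6 -> FAULT, evict 3, frames=[6,2] (faults so far: 7)
  step 11: ref 4 -> FAULT, evict 2, frames=[6,4] (faults so far: 8)
  step 12: ref 5 -> FAULT, evict 6, frames=[5,4] (faults so far: 9)
  step 13: ref 5 -> HIT, frames=[5,4] (faults so far: 9)
  step 14: ref 5 -> HIT, frames=[5,4] (faults so far: 9)
  step 15: ref 2 -> FAULT, evict 4, frames=[5,2] (faults so far: 10)
  FIFO total faults: 10
--- LRU ---
  step 0: ref 3 -> FAULT, frames=[3,-] (faults so far: 1)
  step 1: ref 1 -> FAULT, frames=[3,1] (faults so far: 2)
  step 2: ref 3 -> HIT, frames=[3,1] (faults so far: 2)
  step 3: ref 3 -> HIT, frames=[3,1] (faults so far: 2)
  step 4: ref 1 -> HIT, frames=[3,1] (faults so far: 2)
  step 5: ref 5 -> FAULT, evict 3, frames=[5,1] (faults so far: 3)
  step 6: ref 6 -> FAULT, evict 1, frames=[5,6] (faults so far: 4)
  step 7: ref 3 -> FAULT, evict 5, frames=[3,6] (faults so far: 5)
  step 8: ref 2 -> FAULT, evict 6, frames=[3,2] (faults so far: 6)
  step 9: ref 2 -> HIT, frames=[3,2] (faults so far: 6)
  step 10: ref 6 -> FAULT, evict 3, frames=[6,2] (faults so far: 7)
  step 11: ref 4 -> FAULT, evict 2, frames=[6,4] (faults so far: 8)
  step 12: ref 5 -> FAULT, evict 6, frames=[5,4] (faults so far: 9)
  step 13: ref 5 -> HIT, frames=[5,4] (faults so far: 9)
  step 14: ref 5 -> HIT, frames=[5,4] (faults so far: 9)
  step 15: ref 2 -> FAULT, evict 4, frames=[5,2] (faults so far: 10)
  LRU total faults: 10
--- Optimal ---
  step 0: ref 3 -> FAULT, frames=[3,-] (faults so far: 1)
  step 1: ref 1 -> FAULT, frames=[3,1] (faults so far: 2)
  step 2: ref 3 -> HIT, frames=[3,1] (faults so far: 2)
  step 3: ref 3 -> HIT, frames=[3,1] (faults so far: 2)
  step 4: ref 1 -> HIT, frames=[3,1] (faults so far: 2)
  step 5: ref 5 -> FAULT, evict 1, frames=[3,5] (faults so far: 3)
  step 6: ref 6 -> FAULT, evict 5, frames=[3,6] (faults so far: 4)
  step 7: ref 3 -> HIT, frames=[3,6] (faults so far: 4)
  step 8: ref 2 -> FAULT, evict 3, frames=[2,6] (faults so far: 5)
  step 9: ref 2 -> HIT, frames=[2,6] (faults so far: 5)
  step 10: ref 6 -> HIT, frames=[2,6] (faults so far: 5)
  step 11: ref 4 -> FAULT, evict 6, frames=[2,4] (faults so far: 6)
  step 12: ref 5 -> FAULT, evict 4, frames=[2,5] (faults so far: 7)
  step 13: ref 5 -> HIT, frames=[2,5] (faults so far: 7)
  step 14: ref 5 -> HIT, frames=[2,5] (faults so far: 7)
  step 15: ref 2 -> HIT, frames=[2,5] (faults so far: 7)
  Optimal total faults: 7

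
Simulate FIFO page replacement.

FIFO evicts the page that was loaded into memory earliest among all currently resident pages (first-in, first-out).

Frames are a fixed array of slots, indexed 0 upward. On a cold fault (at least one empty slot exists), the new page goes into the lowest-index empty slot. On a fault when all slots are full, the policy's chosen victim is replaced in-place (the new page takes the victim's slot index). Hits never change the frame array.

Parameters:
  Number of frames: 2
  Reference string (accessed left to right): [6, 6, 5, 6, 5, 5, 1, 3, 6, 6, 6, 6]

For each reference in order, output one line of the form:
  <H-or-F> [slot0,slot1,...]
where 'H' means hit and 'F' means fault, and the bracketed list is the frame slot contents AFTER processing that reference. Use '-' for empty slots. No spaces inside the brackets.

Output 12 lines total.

F [6,-]
H [6,-]
F [6,5]
H [6,5]
H [6,5]
H [6,5]
F [1,5]
F [1,3]
F [6,3]
H [6,3]
H [6,3]
H [6,3]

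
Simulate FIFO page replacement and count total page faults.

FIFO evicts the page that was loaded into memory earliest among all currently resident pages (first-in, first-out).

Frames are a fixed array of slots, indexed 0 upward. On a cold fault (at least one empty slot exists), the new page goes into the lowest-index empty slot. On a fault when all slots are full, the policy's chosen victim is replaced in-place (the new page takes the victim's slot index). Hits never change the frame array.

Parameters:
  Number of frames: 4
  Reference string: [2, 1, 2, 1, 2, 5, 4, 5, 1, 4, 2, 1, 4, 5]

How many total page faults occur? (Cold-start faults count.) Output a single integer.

Step 0: ref 2 → FAULT, frames=[2,-,-,-]
Step 1: ref 1 → FAULT, frames=[2,1,-,-]
Step 2: ref 2 → HIT, frames=[2,1,-,-]
Step 3: ref 1 → HIT, frames=[2,1,-,-]
Step 4: ref 2 → HIT, frames=[2,1,-,-]
Step 5: ref 5 → FAULT, frames=[2,1,5,-]
Step 6: ref 4 → FAULT, frames=[2,1,5,4]
Step 7: ref 5 → HIT, frames=[2,1,5,4]
Step 8: ref 1 → HIT, frames=[2,1,5,4]
Step 9: ref 4 → HIT, frames=[2,1,5,4]
Step 10: ref 2 → HIT, frames=[2,1,5,4]
Step 11: ref 1 → HIT, frames=[2,1,5,4]
Step 12: ref 4 → HIT, frames=[2,1,5,4]
Step 13: ref 5 → HIT, frames=[2,1,5,4]
Total faults: 4

Answer: 4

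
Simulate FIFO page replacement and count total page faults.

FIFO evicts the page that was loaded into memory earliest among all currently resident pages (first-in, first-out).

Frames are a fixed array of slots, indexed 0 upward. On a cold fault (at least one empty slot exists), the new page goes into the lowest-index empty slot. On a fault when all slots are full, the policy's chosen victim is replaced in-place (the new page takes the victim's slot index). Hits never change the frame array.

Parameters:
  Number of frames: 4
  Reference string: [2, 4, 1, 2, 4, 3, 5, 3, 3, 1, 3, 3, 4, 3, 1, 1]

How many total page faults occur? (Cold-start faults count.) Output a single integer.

Answer: 5

Derivation:
Step 0: ref 2 → FAULT, frames=[2,-,-,-]
Step 1: ref 4 → FAULT, frames=[2,4,-,-]
Step 2: ref 1 → FAULT, frames=[2,4,1,-]
Step 3: ref 2 → HIT, frames=[2,4,1,-]
Step 4: ref 4 → HIT, frames=[2,4,1,-]
Step 5: ref 3 → FAULT, frames=[2,4,1,3]
Step 6: ref 5 → FAULT (evict 2), frames=[5,4,1,3]
Step 7: ref 3 → HIT, frames=[5,4,1,3]
Step 8: ref 3 → HIT, frames=[5,4,1,3]
Step 9: ref 1 → HIT, frames=[5,4,1,3]
Step 10: ref 3 → HIT, frames=[5,4,1,3]
Step 11: ref 3 → HIT, frames=[5,4,1,3]
Step 12: ref 4 → HIT, frames=[5,4,1,3]
Step 13: ref 3 → HIT, frames=[5,4,1,3]
Step 14: ref 1 → HIT, frames=[5,4,1,3]
Step 15: ref 1 → HIT, frames=[5,4,1,3]
Total faults: 5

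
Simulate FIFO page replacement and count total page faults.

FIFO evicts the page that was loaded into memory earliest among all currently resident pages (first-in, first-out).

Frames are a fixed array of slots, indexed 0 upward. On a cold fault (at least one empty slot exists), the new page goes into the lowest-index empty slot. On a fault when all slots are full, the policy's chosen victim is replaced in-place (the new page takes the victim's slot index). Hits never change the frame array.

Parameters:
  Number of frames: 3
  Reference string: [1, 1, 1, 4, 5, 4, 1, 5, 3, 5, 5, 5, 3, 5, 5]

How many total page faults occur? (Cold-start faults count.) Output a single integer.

Answer: 4

Derivation:
Step 0: ref 1 → FAULT, frames=[1,-,-]
Step 1: ref 1 → HIT, frames=[1,-,-]
Step 2: ref 1 → HIT, frames=[1,-,-]
Step 3: ref 4 → FAULT, frames=[1,4,-]
Step 4: ref 5 → FAULT, frames=[1,4,5]
Step 5: ref 4 → HIT, frames=[1,4,5]
Step 6: ref 1 → HIT, frames=[1,4,5]
Step 7: ref 5 → HIT, frames=[1,4,5]
Step 8: ref 3 → FAULT (evict 1), frames=[3,4,5]
Step 9: ref 5 → HIT, frames=[3,4,5]
Step 10: ref 5 → HIT, frames=[3,4,5]
Step 11: ref 5 → HIT, frames=[3,4,5]
Step 12: ref 3 → HIT, frames=[3,4,5]
Step 13: ref 5 → HIT, frames=[3,4,5]
Step 14: ref 5 → HIT, frames=[3,4,5]
Total faults: 4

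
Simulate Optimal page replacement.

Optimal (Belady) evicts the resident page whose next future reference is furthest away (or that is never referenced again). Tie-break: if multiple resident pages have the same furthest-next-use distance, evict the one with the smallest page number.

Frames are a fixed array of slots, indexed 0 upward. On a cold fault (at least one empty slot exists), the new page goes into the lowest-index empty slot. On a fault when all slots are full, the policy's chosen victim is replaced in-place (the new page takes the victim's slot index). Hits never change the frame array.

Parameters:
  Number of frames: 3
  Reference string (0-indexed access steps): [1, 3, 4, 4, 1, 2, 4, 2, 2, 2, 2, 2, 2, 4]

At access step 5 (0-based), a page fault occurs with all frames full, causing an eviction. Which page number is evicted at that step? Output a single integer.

Step 0: ref 1 -> FAULT, frames=[1,-,-]
Step 1: ref 3 -> FAULT, frames=[1,3,-]
Step 2: ref 4 -> FAULT, frames=[1,3,4]
Step 3: ref 4 -> HIT, frames=[1,3,4]
Step 4: ref 1 -> HIT, frames=[1,3,4]
Step 5: ref 2 -> FAULT, evict 1, frames=[2,3,4]
At step 5: evicted page 1

Answer: 1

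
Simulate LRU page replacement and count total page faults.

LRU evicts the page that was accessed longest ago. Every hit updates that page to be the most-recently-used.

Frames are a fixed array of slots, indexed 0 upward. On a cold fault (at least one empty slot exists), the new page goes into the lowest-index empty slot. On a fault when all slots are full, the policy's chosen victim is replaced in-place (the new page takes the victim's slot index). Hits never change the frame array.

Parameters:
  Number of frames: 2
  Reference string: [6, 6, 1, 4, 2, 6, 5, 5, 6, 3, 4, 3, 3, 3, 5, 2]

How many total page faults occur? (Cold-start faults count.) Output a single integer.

Answer: 10

Derivation:
Step 0: ref 6 → FAULT, frames=[6,-]
Step 1: ref 6 → HIT, frames=[6,-]
Step 2: ref 1 → FAULT, frames=[6,1]
Step 3: ref 4 → FAULT (evict 6), frames=[4,1]
Step 4: ref 2 → FAULT (evict 1), frames=[4,2]
Step 5: ref 6 → FAULT (evict 4), frames=[6,2]
Step 6: ref 5 → FAULT (evict 2), frames=[6,5]
Step 7: ref 5 → HIT, frames=[6,5]
Step 8: ref 6 → HIT, frames=[6,5]
Step 9: ref 3 → FAULT (evict 5), frames=[6,3]
Step 10: ref 4 → FAULT (evict 6), frames=[4,3]
Step 11: ref 3 → HIT, frames=[4,3]
Step 12: ref 3 → HIT, frames=[4,3]
Step 13: ref 3 → HIT, frames=[4,3]
Step 14: ref 5 → FAULT (evict 4), frames=[5,3]
Step 15: ref 2 → FAULT (evict 3), frames=[5,2]
Total faults: 10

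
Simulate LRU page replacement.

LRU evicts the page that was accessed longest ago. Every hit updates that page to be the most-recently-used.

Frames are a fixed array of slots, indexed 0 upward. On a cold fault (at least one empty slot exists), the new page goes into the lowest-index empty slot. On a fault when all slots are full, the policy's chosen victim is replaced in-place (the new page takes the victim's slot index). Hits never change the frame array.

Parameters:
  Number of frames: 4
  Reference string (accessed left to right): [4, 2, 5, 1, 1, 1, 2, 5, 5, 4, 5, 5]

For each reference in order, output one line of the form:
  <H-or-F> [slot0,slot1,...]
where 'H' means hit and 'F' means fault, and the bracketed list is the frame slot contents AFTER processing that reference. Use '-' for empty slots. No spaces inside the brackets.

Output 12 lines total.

F [4,-,-,-]
F [4,2,-,-]
F [4,2,5,-]
F [4,2,5,1]
H [4,2,5,1]
H [4,2,5,1]
H [4,2,5,1]
H [4,2,5,1]
H [4,2,5,1]
H [4,2,5,1]
H [4,2,5,1]
H [4,2,5,1]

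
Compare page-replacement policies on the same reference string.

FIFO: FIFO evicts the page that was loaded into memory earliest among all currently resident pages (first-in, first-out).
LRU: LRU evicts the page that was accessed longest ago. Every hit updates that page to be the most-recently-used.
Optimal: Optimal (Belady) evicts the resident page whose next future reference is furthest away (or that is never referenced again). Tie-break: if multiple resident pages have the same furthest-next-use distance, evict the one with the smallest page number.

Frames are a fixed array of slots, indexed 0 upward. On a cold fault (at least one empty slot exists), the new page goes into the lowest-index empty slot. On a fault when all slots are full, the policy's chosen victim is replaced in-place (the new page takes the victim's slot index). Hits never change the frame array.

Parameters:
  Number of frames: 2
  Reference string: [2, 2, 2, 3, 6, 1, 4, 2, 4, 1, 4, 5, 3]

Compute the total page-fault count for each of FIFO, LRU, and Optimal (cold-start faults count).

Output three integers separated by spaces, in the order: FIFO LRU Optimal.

Answer: 10 9 8

Derivation:
--- FIFO ---
  step 0: ref 2 -> FAULT, frames=[2,-] (faults so far: 1)
  step 1: ref 2 -> HIT, frames=[2,-] (faults so far: 1)
  step 2: ref 2 -> HIT, frames=[2,-] (faults so far: 1)
  step 3: ref 3 -> FAULT, frames=[2,3] (faults so far: 2)
  step 4: ref 6 -> FAULT, evict 2, frames=[6,3] (faults so far: 3)
  step 5: ref 1 -> FAULT, evict 3, frames=[6,1] (faults so far: 4)
  step 6: ref 4 -> FAULT, evict 6, frames=[4,1] (faults so far: 5)
  step 7: ref 2 -> FAULT, evict 1, frames=[4,2] (faults so far: 6)
  step 8: ref 4 -> HIT, frames=[4,2] (faults so far: 6)
  step 9: ref 1 -> FAULT, evict 4, frames=[1,2] (faults so far: 7)
  step 10: ref 4 -> FAULT, evict 2, frames=[1,4] (faults so far: 8)
  step 11: ref 5 -> FAULT, evict 1, frames=[5,4] (faults so far: 9)
  step 12: ref 3 -> FAULT, evict 4, frames=[5,3] (faults so far: 10)
  FIFO total faults: 10
--- LRU ---
  step 0: ref 2 -> FAULT, frames=[2,-] (faults so far: 1)
  step 1: ref 2 -> HIT, frames=[2,-] (faults so far: 1)
  step 2: ref 2 -> HIT, frames=[2,-] (faults so far: 1)
  step 3: ref 3 -> FAULT, frames=[2,3] (faults so far: 2)
  step 4: ref 6 -> FAULT, evict 2, frames=[6,3] (faults so far: 3)
  step 5: ref 1 -> FAULT, evict 3, frames=[6,1] (faults so far: 4)
  step 6: ref 4 -> FAULT, evict 6, frames=[4,1] (faults so far: 5)
  step 7: ref 2 -> FAULT, evict 1, frames=[4,2] (faults so far: 6)
  step 8: ref 4 -> HIT, frames=[4,2] (faults so far: 6)
  step 9: ref 1 -> FAULT, evict 2, frames=[4,1] (faults so far: 7)
  step 10: ref 4 -> HIT, frames=[4,1] (faults so far: 7)
  step 11: ref 5 -> FAULT, evict 1, frames=[4,5] (faults so far: 8)
  step 12: ref 3 -> FAULT, evict 4, frames=[3,5] (faults so far: 9)
  LRU total faults: 9
--- Optimal ---
  step 0: ref 2 -> FAULT, frames=[2,-] (faults so far: 1)
  step 1: ref 2 -> HIT, frames=[2,-] (faults so far: 1)
  step 2: ref 2 -> HIT, frames=[2,-] (faults so far: 1)
  step 3: ref 3 -> FAULT, frames=[2,3] (faults so far: 2)
  step 4: ref 6 -> FAULT, evict 3, frames=[2,6] (faults so far: 3)
  step 5: ref 1 -> FAULT, evict 6, frames=[2,1] (faults so far: 4)
  step 6: ref 4 -> FAULT, evict 1, frames=[2,4] (faults so far: 5)
  step 7: ref 2 -> HIT, frames=[2,4] (faults so far: 5)
  step 8: ref 4 -> HIT, frames=[2,4] (faults so far: 5)
  step 9: ref 1 -> FAULT, evict 2, frames=[1,4] (faults so far: 6)
  step 10: ref 4 -> HIT, frames=[1,4] (faults so far: 6)
  step 11: ref 5 -> FAULT, evict 1, frames=[5,4] (faults so far: 7)
  step 12: ref 3 -> FAULT, evict 4, frames=[5,3] (faults so far: 8)
  Optimal total faults: 8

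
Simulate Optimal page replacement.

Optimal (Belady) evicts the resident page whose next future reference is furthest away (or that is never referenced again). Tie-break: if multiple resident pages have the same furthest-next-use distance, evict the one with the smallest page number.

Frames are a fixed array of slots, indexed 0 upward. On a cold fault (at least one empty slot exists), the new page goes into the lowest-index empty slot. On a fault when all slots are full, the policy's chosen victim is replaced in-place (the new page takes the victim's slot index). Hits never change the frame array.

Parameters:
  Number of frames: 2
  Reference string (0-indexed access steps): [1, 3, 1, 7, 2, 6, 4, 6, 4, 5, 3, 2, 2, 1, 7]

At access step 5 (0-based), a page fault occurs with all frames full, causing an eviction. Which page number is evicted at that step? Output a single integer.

Answer: 2

Derivation:
Step 0: ref 1 -> FAULT, frames=[1,-]
Step 1: ref 3 -> FAULT, frames=[1,3]
Step 2: ref 1 -> HIT, frames=[1,3]
Step 3: ref 7 -> FAULT, evict 1, frames=[7,3]
Step 4: ref 2 -> FAULT, evict 7, frames=[2,3]
Step 5: ref 6 -> FAULT, evict 2, frames=[6,3]
At step 5: evicted page 2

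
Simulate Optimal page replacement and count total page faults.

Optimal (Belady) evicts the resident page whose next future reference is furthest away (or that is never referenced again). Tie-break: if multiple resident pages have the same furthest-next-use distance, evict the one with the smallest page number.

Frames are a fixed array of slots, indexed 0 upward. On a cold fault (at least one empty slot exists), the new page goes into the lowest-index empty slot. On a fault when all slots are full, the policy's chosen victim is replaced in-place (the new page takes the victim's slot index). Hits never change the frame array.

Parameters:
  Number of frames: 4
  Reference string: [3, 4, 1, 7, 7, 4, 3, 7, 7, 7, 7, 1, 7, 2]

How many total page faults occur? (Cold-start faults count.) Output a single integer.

Answer: 5

Derivation:
Step 0: ref 3 → FAULT, frames=[3,-,-,-]
Step 1: ref 4 → FAULT, frames=[3,4,-,-]
Step 2: ref 1 → FAULT, frames=[3,4,1,-]
Step 3: ref 7 → FAULT, frames=[3,4,1,7]
Step 4: ref 7 → HIT, frames=[3,4,1,7]
Step 5: ref 4 → HIT, frames=[3,4,1,7]
Step 6: ref 3 → HIT, frames=[3,4,1,7]
Step 7: ref 7 → HIT, frames=[3,4,1,7]
Step 8: ref 7 → HIT, frames=[3,4,1,7]
Step 9: ref 7 → HIT, frames=[3,4,1,7]
Step 10: ref 7 → HIT, frames=[3,4,1,7]
Step 11: ref 1 → HIT, frames=[3,4,1,7]
Step 12: ref 7 → HIT, frames=[3,4,1,7]
Step 13: ref 2 → FAULT (evict 1), frames=[3,4,2,7]
Total faults: 5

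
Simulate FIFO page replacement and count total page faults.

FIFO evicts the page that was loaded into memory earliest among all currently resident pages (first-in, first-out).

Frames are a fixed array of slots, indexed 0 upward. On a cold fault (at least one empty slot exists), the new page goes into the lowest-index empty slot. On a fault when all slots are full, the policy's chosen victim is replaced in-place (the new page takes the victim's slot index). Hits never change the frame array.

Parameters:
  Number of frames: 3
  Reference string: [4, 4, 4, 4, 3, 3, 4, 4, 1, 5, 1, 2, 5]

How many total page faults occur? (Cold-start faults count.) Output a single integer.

Step 0: ref 4 → FAULT, frames=[4,-,-]
Step 1: ref 4 → HIT, frames=[4,-,-]
Step 2: ref 4 → HIT, frames=[4,-,-]
Step 3: ref 4 → HIT, frames=[4,-,-]
Step 4: ref 3 → FAULT, frames=[4,3,-]
Step 5: ref 3 → HIT, frames=[4,3,-]
Step 6: ref 4 → HIT, frames=[4,3,-]
Step 7: ref 4 → HIT, frames=[4,3,-]
Step 8: ref 1 → FAULT, frames=[4,3,1]
Step 9: ref 5 → FAULT (evict 4), frames=[5,3,1]
Step 10: ref 1 → HIT, frames=[5,3,1]
Step 11: ref 2 → FAULT (evict 3), frames=[5,2,1]
Step 12: ref 5 → HIT, frames=[5,2,1]
Total faults: 5

Answer: 5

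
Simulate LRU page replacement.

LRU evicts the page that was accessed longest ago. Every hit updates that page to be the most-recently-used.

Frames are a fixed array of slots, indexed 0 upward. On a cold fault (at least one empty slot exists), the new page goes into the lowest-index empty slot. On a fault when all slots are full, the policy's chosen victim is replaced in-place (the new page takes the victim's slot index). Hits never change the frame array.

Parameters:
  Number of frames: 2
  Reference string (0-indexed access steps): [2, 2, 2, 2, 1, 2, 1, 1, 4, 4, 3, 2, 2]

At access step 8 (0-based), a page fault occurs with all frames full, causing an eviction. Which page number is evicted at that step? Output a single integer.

Step 0: ref 2 -> FAULT, frames=[2,-]
Step 1: ref 2 -> HIT, frames=[2,-]
Step 2: ref 2 -> HIT, frames=[2,-]
Step 3: ref 2 -> HIT, frames=[2,-]
Step 4: ref 1 -> FAULT, frames=[2,1]
Step 5: ref 2 -> HIT, frames=[2,1]
Step 6: ref 1 -> HIT, frames=[2,1]
Step 7: ref 1 -> HIT, frames=[2,1]
Step 8: ref 4 -> FAULT, evict 2, frames=[4,1]
At step 8: evicted page 2

Answer: 2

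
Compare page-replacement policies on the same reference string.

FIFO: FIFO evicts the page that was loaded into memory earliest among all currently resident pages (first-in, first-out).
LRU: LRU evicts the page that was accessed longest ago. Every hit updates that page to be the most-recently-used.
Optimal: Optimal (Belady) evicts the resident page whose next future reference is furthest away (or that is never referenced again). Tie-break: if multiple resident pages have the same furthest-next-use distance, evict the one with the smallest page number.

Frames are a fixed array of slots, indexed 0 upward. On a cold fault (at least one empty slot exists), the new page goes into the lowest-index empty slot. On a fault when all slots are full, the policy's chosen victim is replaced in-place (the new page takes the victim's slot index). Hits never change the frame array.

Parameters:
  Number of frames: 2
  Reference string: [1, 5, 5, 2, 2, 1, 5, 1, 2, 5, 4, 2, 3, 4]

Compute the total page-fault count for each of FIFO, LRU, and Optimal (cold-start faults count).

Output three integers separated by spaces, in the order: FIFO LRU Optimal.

Answer: 8 11 7

Derivation:
--- FIFO ---
  step 0: ref 1 -> FAULT, frames=[1,-] (faults so far: 1)
  step 1: ref 5 -> FAULT, frames=[1,5] (faults so far: 2)
  step 2: ref 5 -> HIT, frames=[1,5] (faults so far: 2)
  step 3: ref 2 -> FAULT, evict 1, frames=[2,5] (faults so far: 3)
  step 4: ref 2 -> HIT, frames=[2,5] (faults so far: 3)
  step 5: ref 1 -> FAULT, evict 5, frames=[2,1] (faults so far: 4)
  step 6: ref 5 -> FAULT, evict 2, frames=[5,1] (faults so far: 5)
  step 7: ref 1 -> HIT, frames=[5,1] (faults so far: 5)
  step 8: ref 2 -> FAULT, evict 1, frames=[5,2] (faults so far: 6)
  step 9: ref 5 -> HIT, frames=[5,2] (faults so far: 6)
  step 10: ref 4 -> FAULT, evict 5, frames=[4,2] (faults so far: 7)
  step 11: ref 2 -> HIT, frames=[4,2] (faults so far: 7)
  step 12: ref 3 -> FAULT, evict 2, frames=[4,3] (faults so far: 8)
  step 13: ref 4 -> HIT, frames=[4,3] (faults so far: 8)
  FIFO total faults: 8
--- LRU ---
  step 0: ref 1 -> FAULT, frames=[1,-] (faults so far: 1)
  step 1: ref 5 -> FAULT, frames=[1,5] (faults so far: 2)
  step 2: ref 5 -> HIT, frames=[1,5] (faults so far: 2)
  step 3: ref 2 -> FAULT, evict 1, frames=[2,5] (faults so far: 3)
  step 4: ref 2 -> HIT, frames=[2,5] (faults so far: 3)
  step 5: ref 1 -> FAULT, evict 5, frames=[2,1] (faults so far: 4)
  step 6: ref 5 -> FAULT, evict 2, frames=[5,1] (faults so far: 5)
  step 7: ref 1 -> HIT, frames=[5,1] (faults so far: 5)
  step 8: ref 2 -> FAULT, evict 5, frames=[2,1] (faults so far: 6)
  step 9: ref 5 -> FAULT, evict 1, frames=[2,5] (faults so far: 7)
  step 10: ref 4 -> FAULT, evict 2, frames=[4,5] (faults so far: 8)
  step 11: ref 2 -> FAULT, evict 5, frames=[4,2] (faults so far: 9)
  step 12: ref 3 -> FAULT, evict 4, frames=[3,2] (faults so far: 10)
  step 13: ref 4 -> FAULT, evict 2, frames=[3,4] (faults so far: 11)
  LRU total faults: 11
--- Optimal ---
  step 0: ref 1 -> FAULT, frames=[1,-] (faults so far: 1)
  step 1: ref 5 -> FAULT, frames=[1,5] (faults so far: 2)
  step 2: ref 5 -> HIT, frames=[1,5] (faults so far: 2)
  step 3: ref 2 -> FAULT, evict 5, frames=[1,2] (faults so far: 3)
  step 4: ref 2 -> HIT, frames=[1,2] (faults so far: 3)
  step 5: ref 1 -> HIT, frames=[1,2] (faults so far: 3)
  step 6: ref 5 -> FAULT, evict 2, frames=[1,5] (faults so far: 4)
  step 7: ref 1 -> HIT, frames=[1,5] (faults so far: 4)
  step 8: ref 2 -> FAULT, evict 1, frames=[2,5] (faults so far: 5)
  step 9: ref 5 -> HIT, frames=[2,5] (faults so far: 5)
  step 10: ref 4 -> FAULT, evict 5, frames=[2,4] (faults so far: 6)
  step 11: ref 2 -> HIT, frames=[2,4] (faults so far: 6)
  step 12: ref 3 -> FAULT, evict 2, frames=[3,4] (faults so far: 7)
  step 13: ref 4 -> HIT, frames=[3,4] (faults so far: 7)
  Optimal total faults: 7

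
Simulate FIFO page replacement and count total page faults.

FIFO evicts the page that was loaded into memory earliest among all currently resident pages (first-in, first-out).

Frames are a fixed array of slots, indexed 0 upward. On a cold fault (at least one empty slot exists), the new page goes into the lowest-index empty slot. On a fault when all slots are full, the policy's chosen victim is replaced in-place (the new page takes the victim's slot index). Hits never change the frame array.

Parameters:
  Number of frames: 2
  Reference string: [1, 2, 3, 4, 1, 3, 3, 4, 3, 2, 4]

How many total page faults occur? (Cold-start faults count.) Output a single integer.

Answer: 8

Derivation:
Step 0: ref 1 → FAULT, frames=[1,-]
Step 1: ref 2 → FAULT, frames=[1,2]
Step 2: ref 3 → FAULT (evict 1), frames=[3,2]
Step 3: ref 4 → FAULT (evict 2), frames=[3,4]
Step 4: ref 1 → FAULT (evict 3), frames=[1,4]
Step 5: ref 3 → FAULT (evict 4), frames=[1,3]
Step 6: ref 3 → HIT, frames=[1,3]
Step 7: ref 4 → FAULT (evict 1), frames=[4,3]
Step 8: ref 3 → HIT, frames=[4,3]
Step 9: ref 2 → FAULT (evict 3), frames=[4,2]
Step 10: ref 4 → HIT, frames=[4,2]
Total faults: 8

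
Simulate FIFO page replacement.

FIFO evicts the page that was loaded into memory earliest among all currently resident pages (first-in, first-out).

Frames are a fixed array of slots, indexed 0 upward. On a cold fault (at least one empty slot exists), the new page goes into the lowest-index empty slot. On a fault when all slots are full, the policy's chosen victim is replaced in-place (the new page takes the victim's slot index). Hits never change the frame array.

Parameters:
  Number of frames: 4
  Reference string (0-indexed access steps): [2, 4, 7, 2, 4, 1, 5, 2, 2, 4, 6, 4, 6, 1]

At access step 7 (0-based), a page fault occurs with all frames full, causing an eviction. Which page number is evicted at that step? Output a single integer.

Answer: 4

Derivation:
Step 0: ref 2 -> FAULT, frames=[2,-,-,-]
Step 1: ref 4 -> FAULT, frames=[2,4,-,-]
Step 2: ref 7 -> FAULT, frames=[2,4,7,-]
Step 3: ref 2 -> HIT, frames=[2,4,7,-]
Step 4: ref 4 -> HIT, frames=[2,4,7,-]
Step 5: ref 1 -> FAULT, frames=[2,4,7,1]
Step 6: ref 5 -> FAULT, evict 2, frames=[5,4,7,1]
Step 7: ref 2 -> FAULT, evict 4, frames=[5,2,7,1]
At step 7: evicted page 4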